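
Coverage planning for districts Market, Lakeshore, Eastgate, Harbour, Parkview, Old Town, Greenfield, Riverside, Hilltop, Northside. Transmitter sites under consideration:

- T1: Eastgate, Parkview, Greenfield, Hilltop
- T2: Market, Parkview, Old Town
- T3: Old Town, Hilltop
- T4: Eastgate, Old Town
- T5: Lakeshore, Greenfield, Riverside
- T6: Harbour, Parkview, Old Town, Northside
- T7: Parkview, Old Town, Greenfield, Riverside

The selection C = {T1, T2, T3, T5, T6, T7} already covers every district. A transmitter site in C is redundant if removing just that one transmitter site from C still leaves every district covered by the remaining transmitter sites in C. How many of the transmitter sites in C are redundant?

2

Drop T1: Eastgate uncovered — not redundant.
Drop T2: Market uncovered — not redundant.
Drop T3: the rest still cover every district — redundant.
Drop T5: Lakeshore uncovered — not redundant.
Drop T6: Harbour, Northside uncovered — not redundant.
Drop T7: the rest still cover every district — redundant.
2 redundant: T3, T7.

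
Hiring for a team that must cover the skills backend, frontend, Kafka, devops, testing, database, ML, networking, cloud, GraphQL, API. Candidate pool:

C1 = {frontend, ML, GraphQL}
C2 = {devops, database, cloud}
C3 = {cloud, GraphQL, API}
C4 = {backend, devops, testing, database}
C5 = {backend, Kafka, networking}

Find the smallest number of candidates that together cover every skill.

C1, C3, C4, C5 together cover {backend, frontend, Kafka, devops, testing, database, ML, networking, cloud, GraphQL, API} — every skill.
No 3 of the 5 candidates cover everything (all 10 triples fall short), so 4 is minimum.

4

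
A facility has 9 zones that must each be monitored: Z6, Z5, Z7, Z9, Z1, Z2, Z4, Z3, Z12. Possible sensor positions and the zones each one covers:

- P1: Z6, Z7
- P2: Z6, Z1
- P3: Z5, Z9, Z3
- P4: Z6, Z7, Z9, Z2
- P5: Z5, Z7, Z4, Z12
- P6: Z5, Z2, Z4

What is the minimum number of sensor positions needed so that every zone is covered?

P2, P3, P4, P5 together cover {Z6, Z5, Z7, Z9, Z1, Z2, Z4, Z3, Z12} — every zone.
No 3 of the 6 sensor positions cover everything (all 20 triples fall short), so 4 is minimum.

4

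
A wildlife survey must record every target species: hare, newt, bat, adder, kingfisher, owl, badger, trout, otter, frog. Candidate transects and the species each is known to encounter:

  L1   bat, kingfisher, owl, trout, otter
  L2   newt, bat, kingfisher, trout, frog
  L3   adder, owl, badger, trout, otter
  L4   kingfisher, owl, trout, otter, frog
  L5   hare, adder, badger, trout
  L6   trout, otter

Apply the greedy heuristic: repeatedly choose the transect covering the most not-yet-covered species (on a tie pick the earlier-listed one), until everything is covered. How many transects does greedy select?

Pick 1: L1 covers 5 new species (bat, kingfisher, owl, trout, otter).
Pick 2: L5 covers 3 new species (hare, adder, badger).
Pick 3: L2 covers 2 new species (newt, frog).
Greedy uses 3 transects.

3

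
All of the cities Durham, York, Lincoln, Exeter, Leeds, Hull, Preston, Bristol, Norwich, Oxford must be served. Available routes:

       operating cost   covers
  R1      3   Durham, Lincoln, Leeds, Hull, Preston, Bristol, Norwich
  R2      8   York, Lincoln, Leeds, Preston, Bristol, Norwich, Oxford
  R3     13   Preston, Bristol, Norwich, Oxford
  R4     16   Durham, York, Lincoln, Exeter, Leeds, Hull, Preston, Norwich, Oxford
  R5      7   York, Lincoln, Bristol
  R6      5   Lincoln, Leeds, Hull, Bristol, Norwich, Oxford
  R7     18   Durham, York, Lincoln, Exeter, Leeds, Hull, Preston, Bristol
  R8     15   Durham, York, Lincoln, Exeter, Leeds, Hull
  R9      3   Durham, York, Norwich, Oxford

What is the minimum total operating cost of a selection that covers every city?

R1, R4 cover every city at operating cost 3 + 16 = 19.
Any cover uses at least 2 routes; among all covering selections none totals below 19.

19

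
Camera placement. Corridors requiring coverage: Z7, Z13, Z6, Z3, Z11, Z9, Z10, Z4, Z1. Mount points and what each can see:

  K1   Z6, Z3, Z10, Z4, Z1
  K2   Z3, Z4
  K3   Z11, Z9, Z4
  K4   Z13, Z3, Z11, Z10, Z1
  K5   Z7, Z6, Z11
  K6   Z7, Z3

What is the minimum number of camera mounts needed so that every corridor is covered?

3

K3, K4, K5 together cover {Z7, Z13, Z6, Z3, Z11, Z9, Z10, Z4, Z1} — every corridor.
No 2 of the 6 camera mounts cover everything (all 15 pairs fall short), so 3 is minimum.
Greedy (largest uncovered first) would take K1, K3, K4, K5 — 4 camera mounts — but 3 suffice.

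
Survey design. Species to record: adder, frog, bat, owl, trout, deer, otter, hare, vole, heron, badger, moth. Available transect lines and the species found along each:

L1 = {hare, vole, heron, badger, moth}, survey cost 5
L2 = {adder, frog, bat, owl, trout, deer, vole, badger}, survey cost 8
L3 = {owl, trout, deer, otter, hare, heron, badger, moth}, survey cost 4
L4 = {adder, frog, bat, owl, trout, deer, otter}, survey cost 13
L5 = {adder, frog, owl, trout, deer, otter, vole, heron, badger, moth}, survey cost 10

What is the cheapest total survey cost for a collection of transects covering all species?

L2, L3 cover every species at survey cost 8 + 4 = 12.
Any cover uses at least 2 transects; among all covering selections none totals below 12.

12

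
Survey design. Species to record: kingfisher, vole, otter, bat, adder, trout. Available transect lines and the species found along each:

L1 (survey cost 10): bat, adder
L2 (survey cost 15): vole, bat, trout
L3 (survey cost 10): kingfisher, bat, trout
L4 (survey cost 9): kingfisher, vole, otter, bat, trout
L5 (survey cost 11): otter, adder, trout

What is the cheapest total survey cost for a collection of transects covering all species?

19

L1, L4 cover every species at survey cost 10 + 9 = 19.
Any cover uses at least 2 transects; among all covering selections none totals below 19.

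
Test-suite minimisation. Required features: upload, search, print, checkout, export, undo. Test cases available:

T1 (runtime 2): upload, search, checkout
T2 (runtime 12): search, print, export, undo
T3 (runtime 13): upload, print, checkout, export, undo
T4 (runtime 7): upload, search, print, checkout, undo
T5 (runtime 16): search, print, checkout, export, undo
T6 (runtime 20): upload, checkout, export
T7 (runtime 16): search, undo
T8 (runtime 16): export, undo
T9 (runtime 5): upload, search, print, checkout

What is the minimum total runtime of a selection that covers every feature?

14

T1, T2 cover every feature at runtime 2 + 12 = 14.
Any cover uses at least 2 test cases; among all covering selections none totals below 14.
Greedy by coverage-per-runtime would pick T1, T4, T2 for 21 — worse than the optimum 14.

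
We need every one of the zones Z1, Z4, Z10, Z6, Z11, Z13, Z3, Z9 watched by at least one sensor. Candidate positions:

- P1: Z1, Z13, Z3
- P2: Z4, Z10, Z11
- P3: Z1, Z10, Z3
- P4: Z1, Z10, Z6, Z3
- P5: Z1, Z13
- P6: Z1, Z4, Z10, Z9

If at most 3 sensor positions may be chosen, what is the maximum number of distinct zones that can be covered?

Choosing P1, P2, P4 covers {Z1, Z4, Z10, Z6, Z11, Z13, Z3} — 7 zones.
No choice of 3 sensor positions does better; here Z9 is left uncovered.

7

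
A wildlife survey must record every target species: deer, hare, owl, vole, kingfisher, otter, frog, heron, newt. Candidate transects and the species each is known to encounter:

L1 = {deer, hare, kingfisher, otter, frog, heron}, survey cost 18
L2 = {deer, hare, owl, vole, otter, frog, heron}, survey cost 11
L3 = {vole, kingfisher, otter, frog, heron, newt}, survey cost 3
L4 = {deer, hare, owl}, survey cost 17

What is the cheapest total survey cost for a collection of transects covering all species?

L2, L3 cover every species at survey cost 11 + 3 = 14.
Any cover uses at least 2 transects; among all covering selections none totals below 14.

14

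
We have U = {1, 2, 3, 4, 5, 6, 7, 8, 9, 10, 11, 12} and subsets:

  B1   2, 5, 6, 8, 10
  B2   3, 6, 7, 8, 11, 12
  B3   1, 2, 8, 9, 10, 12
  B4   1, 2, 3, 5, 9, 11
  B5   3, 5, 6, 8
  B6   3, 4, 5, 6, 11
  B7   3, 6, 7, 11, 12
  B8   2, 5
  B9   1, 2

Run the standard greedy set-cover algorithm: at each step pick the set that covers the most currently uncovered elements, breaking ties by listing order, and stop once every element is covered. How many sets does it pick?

3

Pick 1: B2 covers 6 new elements (3, 6, 7, 8, 11, 12).
Pick 2: B3 covers 4 new elements (1, 2, 9, 10).
Pick 3: B6 covers 2 new elements (4, 5).
Greedy uses 3 sets.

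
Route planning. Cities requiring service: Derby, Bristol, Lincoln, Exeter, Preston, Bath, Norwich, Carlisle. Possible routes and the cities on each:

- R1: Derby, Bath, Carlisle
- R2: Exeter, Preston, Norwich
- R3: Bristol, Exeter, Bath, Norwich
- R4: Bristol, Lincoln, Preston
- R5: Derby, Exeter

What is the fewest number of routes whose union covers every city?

R1, R2, R4 together cover {Derby, Bristol, Lincoln, Exeter, Preston, Bath, Norwich, Carlisle} — every city.
No 2 of the 5 routes cover everything (all 10 pairs fall short), so 3 is minimum.

3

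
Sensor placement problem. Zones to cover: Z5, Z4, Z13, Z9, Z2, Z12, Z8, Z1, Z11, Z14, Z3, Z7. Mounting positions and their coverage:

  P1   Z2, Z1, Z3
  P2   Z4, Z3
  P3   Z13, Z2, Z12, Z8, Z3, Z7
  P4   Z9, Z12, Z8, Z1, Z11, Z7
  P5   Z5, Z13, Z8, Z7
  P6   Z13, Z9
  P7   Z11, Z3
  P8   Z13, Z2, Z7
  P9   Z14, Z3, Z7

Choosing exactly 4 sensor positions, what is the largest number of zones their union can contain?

Choosing P1, P2, P4, P5 covers {Z5, Z4, Z13, Z9, Z2, Z12, Z8, Z1, Z11, Z3, Z7} — 11 zones.
No choice of 4 sensor positions does better; here Z14 is left uncovered.

11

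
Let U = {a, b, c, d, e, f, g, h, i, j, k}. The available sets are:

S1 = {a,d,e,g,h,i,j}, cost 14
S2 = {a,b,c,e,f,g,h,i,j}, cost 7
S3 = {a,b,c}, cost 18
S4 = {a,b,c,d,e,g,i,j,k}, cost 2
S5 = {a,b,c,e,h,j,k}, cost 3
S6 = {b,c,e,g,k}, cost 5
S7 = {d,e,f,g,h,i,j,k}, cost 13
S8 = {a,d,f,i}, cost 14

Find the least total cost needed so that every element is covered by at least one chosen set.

9

S2, S4 cover every element at cost 7 + 2 = 9.
Any cover uses at least 2 sets; among all covering selections none totals below 9.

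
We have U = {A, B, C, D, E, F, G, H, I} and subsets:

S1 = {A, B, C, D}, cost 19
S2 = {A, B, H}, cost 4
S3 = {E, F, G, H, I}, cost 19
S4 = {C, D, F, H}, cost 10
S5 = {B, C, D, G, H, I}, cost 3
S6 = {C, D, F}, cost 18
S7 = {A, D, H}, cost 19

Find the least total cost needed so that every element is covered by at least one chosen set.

26

S2, S3, S5 cover every element at cost 4 + 19 + 3 = 26.
Any cover uses at least 2 sets; among all covering selections none totals below 26.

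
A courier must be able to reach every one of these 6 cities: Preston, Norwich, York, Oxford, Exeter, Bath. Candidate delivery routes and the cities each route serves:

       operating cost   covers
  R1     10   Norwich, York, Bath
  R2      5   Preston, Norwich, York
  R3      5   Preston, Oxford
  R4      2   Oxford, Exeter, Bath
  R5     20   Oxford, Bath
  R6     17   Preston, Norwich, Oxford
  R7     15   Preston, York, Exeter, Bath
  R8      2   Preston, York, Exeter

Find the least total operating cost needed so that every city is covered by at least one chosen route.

7

R2, R4 cover every city at operating cost 5 + 2 = 7.
Any cover uses at least 2 routes; among all covering selections none totals below 7.
Greedy by coverage-per-operating cost would pick R4, R8, R2 for 9 — worse than the optimum 7.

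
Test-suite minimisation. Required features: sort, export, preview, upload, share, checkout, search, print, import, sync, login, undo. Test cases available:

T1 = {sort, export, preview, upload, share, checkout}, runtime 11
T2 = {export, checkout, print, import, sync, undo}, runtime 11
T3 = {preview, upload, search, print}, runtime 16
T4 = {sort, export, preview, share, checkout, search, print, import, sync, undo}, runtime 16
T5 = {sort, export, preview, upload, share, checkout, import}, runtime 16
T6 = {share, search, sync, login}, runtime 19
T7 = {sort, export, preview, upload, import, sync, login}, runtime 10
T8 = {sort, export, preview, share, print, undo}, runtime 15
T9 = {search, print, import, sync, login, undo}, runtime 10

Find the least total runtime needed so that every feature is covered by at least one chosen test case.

T1, T9 cover every feature at runtime 11 + 10 = 21.
Any cover uses at least 2 test cases; among all covering selections none totals below 21.
Greedy by coverage-per-runtime would pick T7, T4 for 26 — worse than the optimum 21.

21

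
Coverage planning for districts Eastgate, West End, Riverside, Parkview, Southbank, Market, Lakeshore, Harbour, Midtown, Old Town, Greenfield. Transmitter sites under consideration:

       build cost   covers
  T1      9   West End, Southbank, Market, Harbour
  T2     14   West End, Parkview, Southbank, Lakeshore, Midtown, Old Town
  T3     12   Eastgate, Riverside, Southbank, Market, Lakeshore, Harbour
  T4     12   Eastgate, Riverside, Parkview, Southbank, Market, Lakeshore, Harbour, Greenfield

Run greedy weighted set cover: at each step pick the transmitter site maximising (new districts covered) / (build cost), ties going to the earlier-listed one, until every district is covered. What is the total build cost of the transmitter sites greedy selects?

Pick 1: T4 adds 8 new (Eastgate, Riverside, Parkview, Southbank, Market, Lakeshore, Harbour, Greenfield) at build cost 12 (ratio 8/12).
Pick 2: T2 adds 3 new (West End, Midtown, Old Town) at build cost 14 (ratio 3/14).
Greedy total build cost: 12 + 14 = 26.

26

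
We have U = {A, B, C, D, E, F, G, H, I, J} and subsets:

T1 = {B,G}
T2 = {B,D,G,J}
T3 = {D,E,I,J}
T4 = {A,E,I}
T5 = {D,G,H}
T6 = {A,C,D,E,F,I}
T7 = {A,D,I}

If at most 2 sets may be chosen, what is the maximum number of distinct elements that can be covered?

9

Choosing T2, T6 covers {A, B, C, D, E, F, G, I, J} — 9 elements.
No choice of 2 sets does better; here H is left uncovered.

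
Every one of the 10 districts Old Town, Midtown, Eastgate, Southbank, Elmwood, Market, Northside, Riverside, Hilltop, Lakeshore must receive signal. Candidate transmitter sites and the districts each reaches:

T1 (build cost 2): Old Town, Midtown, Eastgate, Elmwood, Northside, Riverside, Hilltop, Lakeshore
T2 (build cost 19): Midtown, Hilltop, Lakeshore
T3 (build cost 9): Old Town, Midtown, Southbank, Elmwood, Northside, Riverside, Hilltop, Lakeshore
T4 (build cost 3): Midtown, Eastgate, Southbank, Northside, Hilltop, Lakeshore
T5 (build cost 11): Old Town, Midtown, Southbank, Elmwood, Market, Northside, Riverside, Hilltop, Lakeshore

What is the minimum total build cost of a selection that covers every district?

T1, T5 cover every district at build cost 2 + 11 = 13.
Any cover uses at least 2 transmitter sites; among all covering selections none totals below 13.

13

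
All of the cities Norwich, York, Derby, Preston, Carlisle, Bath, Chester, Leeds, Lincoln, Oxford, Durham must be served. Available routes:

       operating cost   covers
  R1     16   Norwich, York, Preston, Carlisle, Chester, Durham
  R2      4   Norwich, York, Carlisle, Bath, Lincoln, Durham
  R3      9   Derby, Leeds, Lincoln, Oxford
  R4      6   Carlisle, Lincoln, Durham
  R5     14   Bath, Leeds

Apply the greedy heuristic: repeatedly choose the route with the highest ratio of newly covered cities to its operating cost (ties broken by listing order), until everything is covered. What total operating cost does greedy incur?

Pick 1: R2 adds 6 new (Norwich, York, Carlisle, Bath, Lincoln, Durham) at operating cost 4 (ratio 6/4).
Pick 2: R3 adds 3 new (Derby, Leeds, Oxford) at operating cost 9 (ratio 3/9).
Pick 3: R1 adds 2 new (Preston, Chester) at operating cost 16 (ratio 2/16).
Greedy total operating cost: 4 + 9 + 16 = 29.

29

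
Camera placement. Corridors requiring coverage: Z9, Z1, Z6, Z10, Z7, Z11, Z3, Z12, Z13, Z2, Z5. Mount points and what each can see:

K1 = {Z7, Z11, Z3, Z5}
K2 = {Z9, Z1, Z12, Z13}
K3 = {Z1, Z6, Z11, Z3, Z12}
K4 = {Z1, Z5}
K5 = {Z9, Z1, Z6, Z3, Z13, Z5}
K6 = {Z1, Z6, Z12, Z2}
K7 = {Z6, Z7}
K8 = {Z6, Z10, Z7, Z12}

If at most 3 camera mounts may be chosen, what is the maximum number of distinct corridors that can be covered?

Choosing K1, K2, K6 covers {Z9, Z1, Z6, Z7, Z11, Z3, Z12, Z13, Z2, Z5} — 10 corridors.
No choice of 3 camera mounts does better; here Z10 is left uncovered.

10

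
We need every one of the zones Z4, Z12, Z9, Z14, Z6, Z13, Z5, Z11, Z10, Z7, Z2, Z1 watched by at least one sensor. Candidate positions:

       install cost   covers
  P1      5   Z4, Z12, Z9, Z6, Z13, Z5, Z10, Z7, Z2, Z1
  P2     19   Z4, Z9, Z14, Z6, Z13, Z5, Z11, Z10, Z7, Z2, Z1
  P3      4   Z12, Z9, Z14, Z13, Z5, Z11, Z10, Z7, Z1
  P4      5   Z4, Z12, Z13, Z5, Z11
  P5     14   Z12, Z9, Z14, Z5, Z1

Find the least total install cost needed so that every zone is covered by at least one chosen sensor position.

P1, P3 cover every zone at install cost 5 + 4 = 9.
Any cover uses at least 2 sensor positions; among all covering selections none totals below 9.

9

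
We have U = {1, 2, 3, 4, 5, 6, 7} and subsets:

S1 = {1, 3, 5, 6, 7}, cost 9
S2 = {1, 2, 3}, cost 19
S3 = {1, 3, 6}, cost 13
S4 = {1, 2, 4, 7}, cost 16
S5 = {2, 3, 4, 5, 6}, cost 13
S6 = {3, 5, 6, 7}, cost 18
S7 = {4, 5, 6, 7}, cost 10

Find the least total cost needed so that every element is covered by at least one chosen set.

S1, S5 cover every element at cost 9 + 13 = 22.
Any cover uses at least 2 sets; among all covering selections none totals below 22.

22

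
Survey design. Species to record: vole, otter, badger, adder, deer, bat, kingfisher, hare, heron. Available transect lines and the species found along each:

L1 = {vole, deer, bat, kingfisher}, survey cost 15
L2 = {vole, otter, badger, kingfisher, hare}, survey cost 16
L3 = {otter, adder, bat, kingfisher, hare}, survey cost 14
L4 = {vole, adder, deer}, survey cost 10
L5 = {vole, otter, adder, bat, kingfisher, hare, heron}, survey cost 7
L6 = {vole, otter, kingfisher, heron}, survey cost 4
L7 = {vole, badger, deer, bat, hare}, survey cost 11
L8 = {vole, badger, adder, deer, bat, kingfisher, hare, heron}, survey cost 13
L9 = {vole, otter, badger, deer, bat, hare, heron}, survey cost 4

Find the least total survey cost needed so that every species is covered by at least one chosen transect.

L5, L9 cover every species at survey cost 7 + 4 = 11.
Any cover uses at least 2 transects; among all covering selections none totals below 11.

11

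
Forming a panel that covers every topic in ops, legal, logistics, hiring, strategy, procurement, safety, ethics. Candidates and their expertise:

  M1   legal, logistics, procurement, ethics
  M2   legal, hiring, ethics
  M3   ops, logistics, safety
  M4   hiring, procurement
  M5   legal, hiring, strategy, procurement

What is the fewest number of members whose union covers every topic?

M1, M3, M5 together cover {ops, legal, logistics, hiring, strategy, procurement, safety, ethics} — every topic.
No 2 of the 5 members cover everything (all 10 pairs fall short), so 3 is minimum.

3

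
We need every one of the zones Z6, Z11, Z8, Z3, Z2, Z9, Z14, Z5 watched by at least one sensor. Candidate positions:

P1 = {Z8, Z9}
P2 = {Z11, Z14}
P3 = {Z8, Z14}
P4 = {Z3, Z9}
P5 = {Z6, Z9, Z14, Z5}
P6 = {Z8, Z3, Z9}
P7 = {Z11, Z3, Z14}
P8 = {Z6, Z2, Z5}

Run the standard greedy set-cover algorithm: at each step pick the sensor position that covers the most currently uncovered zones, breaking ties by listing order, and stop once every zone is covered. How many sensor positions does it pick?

Pick 1: P5 covers 4 new zones (Z6, Z9, Z14, Z5).
Pick 2: P6 covers 2 new zones (Z8, Z3).
Pick 3: P2 covers 1 new zones (Z11).
Pick 4: P8 covers 1 new zones (Z2).
Greedy uses 4 sensor positions. (The true minimum is 3.)

4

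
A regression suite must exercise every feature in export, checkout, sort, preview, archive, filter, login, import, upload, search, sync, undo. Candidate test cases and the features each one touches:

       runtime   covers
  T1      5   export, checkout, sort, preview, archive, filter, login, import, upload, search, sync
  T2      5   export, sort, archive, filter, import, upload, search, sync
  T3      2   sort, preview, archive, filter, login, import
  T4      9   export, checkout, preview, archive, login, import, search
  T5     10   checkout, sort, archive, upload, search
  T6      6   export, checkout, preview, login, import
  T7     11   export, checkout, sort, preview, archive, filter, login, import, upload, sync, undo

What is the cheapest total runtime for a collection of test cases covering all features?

T1, T7 cover every feature at runtime 5 + 11 = 16.
Any cover uses at least 2 test cases; among all covering selections none totals below 16.
Greedy by coverage-per-runtime would pick T3, T1, T7 for 18 — worse than the optimum 16.

16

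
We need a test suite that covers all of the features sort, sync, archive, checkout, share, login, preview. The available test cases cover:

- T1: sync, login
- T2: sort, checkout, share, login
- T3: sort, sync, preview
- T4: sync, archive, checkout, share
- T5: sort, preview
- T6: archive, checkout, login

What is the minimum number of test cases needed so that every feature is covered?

T1, T3, T4 together cover {sort, sync, archive, checkout, share, login, preview} — every feature.
No 2 of the 6 test cases cover everything (all 15 pairs fall short), so 3 is minimum.

3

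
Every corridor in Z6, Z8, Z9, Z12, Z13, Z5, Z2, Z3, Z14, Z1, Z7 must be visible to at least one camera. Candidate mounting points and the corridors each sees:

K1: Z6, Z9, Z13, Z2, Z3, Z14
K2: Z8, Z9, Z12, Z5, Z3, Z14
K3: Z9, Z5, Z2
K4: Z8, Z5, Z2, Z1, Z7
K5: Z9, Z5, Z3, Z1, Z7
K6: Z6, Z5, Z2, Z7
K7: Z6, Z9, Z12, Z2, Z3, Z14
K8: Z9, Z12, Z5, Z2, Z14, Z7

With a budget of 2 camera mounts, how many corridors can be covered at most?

Choosing K1, K4 covers {Z6, Z8, Z9, Z13, Z5, Z2, Z3, Z14, Z1, Z7} — 10 corridors.
No choice of 2 camera mounts does better; here Z12 is left uncovered.

10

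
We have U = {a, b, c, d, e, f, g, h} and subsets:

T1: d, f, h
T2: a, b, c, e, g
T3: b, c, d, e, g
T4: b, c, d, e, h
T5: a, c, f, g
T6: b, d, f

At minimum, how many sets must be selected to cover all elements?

2

T1, T2 together cover {a, b, c, d, e, f, g, h} — every element.
No single set contains all 8 elements, so 2 is optimal.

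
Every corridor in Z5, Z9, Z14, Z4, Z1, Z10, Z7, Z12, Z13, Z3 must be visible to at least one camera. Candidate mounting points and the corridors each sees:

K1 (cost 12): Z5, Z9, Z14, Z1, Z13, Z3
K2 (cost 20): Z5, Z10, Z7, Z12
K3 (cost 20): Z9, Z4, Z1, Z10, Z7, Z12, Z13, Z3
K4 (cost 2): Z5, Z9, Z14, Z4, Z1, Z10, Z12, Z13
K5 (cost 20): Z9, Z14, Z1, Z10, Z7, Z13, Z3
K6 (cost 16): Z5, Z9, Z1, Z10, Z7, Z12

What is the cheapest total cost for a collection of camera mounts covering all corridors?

K3, K4 cover every corridor at cost 20 + 2 = 22.
Any cover uses at least 2 camera mounts; among all covering selections none totals below 22.

22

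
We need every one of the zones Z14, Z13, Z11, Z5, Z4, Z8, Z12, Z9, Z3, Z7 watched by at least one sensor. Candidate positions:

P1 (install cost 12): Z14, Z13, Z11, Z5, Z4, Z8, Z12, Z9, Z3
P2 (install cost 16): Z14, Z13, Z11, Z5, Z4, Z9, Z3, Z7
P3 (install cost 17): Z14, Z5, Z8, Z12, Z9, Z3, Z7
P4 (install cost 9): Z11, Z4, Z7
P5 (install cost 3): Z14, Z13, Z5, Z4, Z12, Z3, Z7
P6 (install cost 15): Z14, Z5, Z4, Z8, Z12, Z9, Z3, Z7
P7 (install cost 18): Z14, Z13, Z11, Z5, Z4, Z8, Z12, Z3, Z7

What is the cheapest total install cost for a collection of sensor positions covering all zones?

15

P1, P5 cover every zone at install cost 12 + 3 = 15.
Any cover uses at least 2 sensor positions; among all covering selections none totals below 15.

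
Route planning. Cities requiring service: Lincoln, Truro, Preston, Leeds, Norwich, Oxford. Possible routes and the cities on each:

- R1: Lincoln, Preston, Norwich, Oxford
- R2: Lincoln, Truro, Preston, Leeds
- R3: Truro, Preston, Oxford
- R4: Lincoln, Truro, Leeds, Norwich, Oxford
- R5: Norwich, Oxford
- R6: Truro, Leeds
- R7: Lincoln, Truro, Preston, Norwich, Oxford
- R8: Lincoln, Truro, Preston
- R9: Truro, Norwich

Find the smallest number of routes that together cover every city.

R1, R2 together cover {Lincoln, Truro, Preston, Leeds, Norwich, Oxford} — every city.
No single route contains all 6 cities, so 2 is optimal.

2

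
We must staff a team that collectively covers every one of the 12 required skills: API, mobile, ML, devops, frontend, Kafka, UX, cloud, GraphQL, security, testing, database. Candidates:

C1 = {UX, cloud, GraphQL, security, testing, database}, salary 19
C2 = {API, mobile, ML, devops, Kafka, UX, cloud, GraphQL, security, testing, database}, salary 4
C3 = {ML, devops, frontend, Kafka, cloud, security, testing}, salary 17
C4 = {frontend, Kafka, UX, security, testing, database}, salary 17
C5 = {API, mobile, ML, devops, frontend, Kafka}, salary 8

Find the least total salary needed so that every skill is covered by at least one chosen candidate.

C2, C5 cover every skill at salary 4 + 8 = 12.
Any cover uses at least 2 candidates; among all covering selections none totals below 12.

12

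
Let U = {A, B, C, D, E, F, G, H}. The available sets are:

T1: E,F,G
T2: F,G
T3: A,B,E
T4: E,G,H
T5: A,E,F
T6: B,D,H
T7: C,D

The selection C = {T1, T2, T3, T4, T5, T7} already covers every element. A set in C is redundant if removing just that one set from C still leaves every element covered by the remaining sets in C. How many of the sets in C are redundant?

3

Drop T1: the rest still cover every element — redundant.
Drop T2: the rest still cover every element — redundant.
Drop T3: B uncovered — not redundant.
Drop T4: H uncovered — not redundant.
Drop T5: the rest still cover every element — redundant.
Drop T7: C, D uncovered — not redundant.
3 redundant: T1, T2, T5.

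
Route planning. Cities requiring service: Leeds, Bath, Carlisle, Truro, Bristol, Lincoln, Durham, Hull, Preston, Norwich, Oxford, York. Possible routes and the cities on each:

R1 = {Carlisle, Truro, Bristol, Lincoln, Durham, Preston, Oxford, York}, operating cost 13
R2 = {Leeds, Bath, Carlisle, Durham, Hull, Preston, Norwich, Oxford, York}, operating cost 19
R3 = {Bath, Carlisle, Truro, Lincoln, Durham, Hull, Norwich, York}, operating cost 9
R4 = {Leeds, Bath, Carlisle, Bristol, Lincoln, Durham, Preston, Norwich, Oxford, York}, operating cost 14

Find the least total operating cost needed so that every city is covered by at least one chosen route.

23

R3, R4 cover every city at operating cost 9 + 14 = 23.
Any cover uses at least 2 routes; among all covering selections none totals below 23.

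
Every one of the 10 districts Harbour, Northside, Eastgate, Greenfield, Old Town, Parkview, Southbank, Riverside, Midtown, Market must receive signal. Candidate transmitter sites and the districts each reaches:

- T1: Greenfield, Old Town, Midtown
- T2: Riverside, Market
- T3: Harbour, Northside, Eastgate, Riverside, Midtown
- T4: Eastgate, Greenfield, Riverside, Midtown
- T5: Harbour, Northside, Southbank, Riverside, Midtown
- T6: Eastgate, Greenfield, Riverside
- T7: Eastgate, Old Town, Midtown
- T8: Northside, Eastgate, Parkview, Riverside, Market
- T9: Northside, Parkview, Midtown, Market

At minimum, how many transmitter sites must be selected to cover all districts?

T1, T5, T8 together cover {Harbour, Northside, Eastgate, Greenfield, Old Town, Parkview, Southbank, Riverside, Midtown, Market} — every district.
No 2 of the 9 transmitter sites cover everything (all 36 pairs fall short), so 3 is minimum.
Greedy (largest uncovered first) would take T3, T1, T8, T5 — 4 transmitter sites — but 3 suffice.

3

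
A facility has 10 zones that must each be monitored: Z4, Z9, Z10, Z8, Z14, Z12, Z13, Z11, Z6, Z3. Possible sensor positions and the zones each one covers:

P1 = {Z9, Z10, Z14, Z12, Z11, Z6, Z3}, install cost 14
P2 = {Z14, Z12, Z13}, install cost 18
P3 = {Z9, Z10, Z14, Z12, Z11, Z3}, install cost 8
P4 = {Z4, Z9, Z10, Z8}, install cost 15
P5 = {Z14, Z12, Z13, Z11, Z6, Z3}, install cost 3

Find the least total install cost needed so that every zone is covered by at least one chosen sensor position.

18

P4, P5 cover every zone at install cost 15 + 3 = 18.
Any cover uses at least 2 sensor positions; among all covering selections none totals below 18.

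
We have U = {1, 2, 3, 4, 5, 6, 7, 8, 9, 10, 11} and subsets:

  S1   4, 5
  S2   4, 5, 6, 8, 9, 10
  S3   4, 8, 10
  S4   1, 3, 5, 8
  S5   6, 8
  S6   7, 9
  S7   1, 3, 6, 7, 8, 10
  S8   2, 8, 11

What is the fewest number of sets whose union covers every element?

S2, S7, S8 together cover {1, 2, 3, 4, 5, 6, 7, 8, 9, 10, 11} — every element.
No 2 of the 8 sets cover everything (all 28 pairs fall short), so 3 is minimum.

3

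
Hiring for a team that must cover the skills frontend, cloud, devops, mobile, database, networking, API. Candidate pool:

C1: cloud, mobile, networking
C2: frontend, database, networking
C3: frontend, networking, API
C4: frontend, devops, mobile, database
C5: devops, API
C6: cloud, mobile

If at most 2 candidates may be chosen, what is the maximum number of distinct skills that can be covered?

Choosing C1, C4 covers {frontend, cloud, devops, mobile, database, networking} — 6 skills.
No choice of 2 candidates does better; here API is left uncovered.

6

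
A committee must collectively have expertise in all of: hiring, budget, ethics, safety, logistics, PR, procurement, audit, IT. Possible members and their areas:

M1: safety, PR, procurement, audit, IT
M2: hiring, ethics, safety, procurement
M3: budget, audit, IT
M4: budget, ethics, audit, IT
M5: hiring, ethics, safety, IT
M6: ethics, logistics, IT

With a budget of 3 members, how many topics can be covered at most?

8

Choosing M1, M2, M3 covers {hiring, budget, ethics, safety, PR, procurement, audit, IT} — 8 topics.
No choice of 3 members does better; here logistics is left uncovered.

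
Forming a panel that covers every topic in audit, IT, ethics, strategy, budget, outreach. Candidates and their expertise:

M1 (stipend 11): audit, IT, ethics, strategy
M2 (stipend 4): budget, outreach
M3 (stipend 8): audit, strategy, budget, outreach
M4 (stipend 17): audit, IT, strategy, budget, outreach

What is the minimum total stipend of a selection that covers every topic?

15

M1, M2 cover every topic at stipend 11 + 4 = 15.
Any cover uses at least 2 members; among all covering selections none totals below 15.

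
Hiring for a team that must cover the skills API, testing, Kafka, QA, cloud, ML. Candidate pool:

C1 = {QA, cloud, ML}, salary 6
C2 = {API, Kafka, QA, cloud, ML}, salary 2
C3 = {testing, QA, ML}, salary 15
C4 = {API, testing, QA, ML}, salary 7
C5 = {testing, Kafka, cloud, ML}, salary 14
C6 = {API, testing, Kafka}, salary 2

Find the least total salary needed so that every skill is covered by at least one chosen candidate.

C2, C6 cover every skill at salary 2 + 2 = 4.
Any cover uses at least 2 candidates; among all covering selections none totals below 4.

4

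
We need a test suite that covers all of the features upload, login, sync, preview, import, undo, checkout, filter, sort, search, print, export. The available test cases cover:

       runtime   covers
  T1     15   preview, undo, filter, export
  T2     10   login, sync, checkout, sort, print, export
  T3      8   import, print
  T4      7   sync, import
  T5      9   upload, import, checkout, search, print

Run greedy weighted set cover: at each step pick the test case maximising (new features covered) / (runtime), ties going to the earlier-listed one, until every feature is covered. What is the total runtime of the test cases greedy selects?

Pick 1: T2 adds 6 new (login, sync, checkout, sort, print, export) at runtime 10 (ratio 6/10).
Pick 2: T5 adds 3 new (upload, import, search) at runtime 9 (ratio 3/9).
Pick 3: T1 adds 3 new (preview, undo, filter) at runtime 15 (ratio 3/15).
Greedy total runtime: 10 + 9 + 15 = 34.

34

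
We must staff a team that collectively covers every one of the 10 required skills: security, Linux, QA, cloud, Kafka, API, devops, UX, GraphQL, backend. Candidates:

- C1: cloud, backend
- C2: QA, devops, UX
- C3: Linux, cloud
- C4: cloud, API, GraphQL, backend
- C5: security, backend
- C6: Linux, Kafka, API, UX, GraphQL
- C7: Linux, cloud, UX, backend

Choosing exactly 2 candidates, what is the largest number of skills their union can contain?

7

Choosing C1, C6 covers {Linux, cloud, Kafka, API, UX, GraphQL, backend} — 7 skills.
No choice of 2 candidates does better; here security, QA, devops are left uncovered.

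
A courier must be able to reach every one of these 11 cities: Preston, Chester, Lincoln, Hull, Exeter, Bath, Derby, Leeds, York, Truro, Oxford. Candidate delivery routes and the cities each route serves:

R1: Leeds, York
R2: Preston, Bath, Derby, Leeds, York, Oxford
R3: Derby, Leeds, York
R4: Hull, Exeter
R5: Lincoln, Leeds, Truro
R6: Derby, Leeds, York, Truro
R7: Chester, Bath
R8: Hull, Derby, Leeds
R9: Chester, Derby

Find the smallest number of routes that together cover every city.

4

R2, R4, R5, R7 together cover {Preston, Chester, Lincoln, Hull, Exeter, Bath, Derby, Leeds, York, Truro, Oxford} — every city.
No 3 of the 9 routes cover everything (all 84 triples fall short), so 4 is minimum.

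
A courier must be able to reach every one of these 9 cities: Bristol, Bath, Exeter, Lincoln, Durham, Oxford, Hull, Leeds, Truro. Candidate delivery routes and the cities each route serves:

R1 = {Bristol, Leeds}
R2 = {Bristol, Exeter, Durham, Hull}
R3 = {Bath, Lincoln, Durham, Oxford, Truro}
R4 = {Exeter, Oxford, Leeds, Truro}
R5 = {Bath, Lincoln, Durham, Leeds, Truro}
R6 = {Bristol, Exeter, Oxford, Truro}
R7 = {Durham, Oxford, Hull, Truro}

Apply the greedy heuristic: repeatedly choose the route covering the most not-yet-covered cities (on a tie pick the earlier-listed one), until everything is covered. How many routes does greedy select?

3

Pick 1: R3 covers 5 new cities (Bath, Lincoln, Durham, Oxford, Truro).
Pick 2: R2 covers 3 new cities (Bristol, Exeter, Hull).
Pick 3: R1 covers 1 new cities (Leeds).
Greedy uses 3 routes.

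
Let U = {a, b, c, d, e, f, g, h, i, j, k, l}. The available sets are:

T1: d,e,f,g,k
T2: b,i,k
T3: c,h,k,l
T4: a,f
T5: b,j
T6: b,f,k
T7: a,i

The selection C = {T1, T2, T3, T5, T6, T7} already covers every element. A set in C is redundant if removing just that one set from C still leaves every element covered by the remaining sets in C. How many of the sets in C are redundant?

Drop T1: d, e, g uncovered — not redundant.
Drop T2: the rest still cover every element — redundant.
Drop T3: c, h, l uncovered — not redundant.
Drop T5: j uncovered — not redundant.
Drop T6: the rest still cover every element — redundant.
Drop T7: a uncovered — not redundant.
2 redundant: T2, T6.

2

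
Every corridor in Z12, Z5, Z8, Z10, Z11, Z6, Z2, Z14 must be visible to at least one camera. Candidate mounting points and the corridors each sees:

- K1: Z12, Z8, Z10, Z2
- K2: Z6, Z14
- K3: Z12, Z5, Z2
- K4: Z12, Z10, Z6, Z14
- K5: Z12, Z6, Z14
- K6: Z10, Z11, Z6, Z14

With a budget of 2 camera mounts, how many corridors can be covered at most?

7

Choosing K1, K6 covers {Z12, Z8, Z10, Z11, Z6, Z2, Z14} — 7 corridors.
No choice of 2 camera mounts does better; here Z5 is left uncovered.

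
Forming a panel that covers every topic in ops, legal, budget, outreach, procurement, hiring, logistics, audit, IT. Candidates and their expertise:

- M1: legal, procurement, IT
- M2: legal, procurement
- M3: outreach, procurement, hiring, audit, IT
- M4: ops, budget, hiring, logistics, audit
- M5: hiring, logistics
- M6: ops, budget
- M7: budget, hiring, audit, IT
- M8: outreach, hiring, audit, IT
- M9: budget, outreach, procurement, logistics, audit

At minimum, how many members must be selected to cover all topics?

M1, M3, M4 together cover {ops, legal, budget, outreach, procurement, hiring, logistics, audit, IT} — every topic.
No 2 of the 9 members cover everything (all 36 pairs fall short), so 3 is minimum.

3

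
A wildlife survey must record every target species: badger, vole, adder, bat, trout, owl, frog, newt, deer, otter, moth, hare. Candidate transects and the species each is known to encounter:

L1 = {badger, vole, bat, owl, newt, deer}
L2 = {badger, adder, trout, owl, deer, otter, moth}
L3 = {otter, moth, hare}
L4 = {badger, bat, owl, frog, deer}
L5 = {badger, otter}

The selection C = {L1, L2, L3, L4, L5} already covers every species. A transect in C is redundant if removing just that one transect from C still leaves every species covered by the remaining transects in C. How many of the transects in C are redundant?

Drop L1: vole, newt uncovered — not redundant.
Drop L2: adder, trout uncovered — not redundant.
Drop L3: hare uncovered — not redundant.
Drop L4: frog uncovered — not redundant.
Drop L5: the rest still cover every species — redundant.
1 redundant: L5.

1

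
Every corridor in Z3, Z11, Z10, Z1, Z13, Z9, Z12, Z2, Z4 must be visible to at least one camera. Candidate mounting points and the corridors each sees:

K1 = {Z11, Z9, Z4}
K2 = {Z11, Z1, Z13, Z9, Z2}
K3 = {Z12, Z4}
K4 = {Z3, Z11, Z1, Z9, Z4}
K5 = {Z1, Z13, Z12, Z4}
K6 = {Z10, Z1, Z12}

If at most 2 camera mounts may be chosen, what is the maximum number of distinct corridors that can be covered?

7

Choosing K2, K3 covers {Z11, Z1, Z13, Z9, Z12, Z2, Z4} — 7 corridors.
No choice of 2 camera mounts does better; here Z3, Z10 are left uncovered.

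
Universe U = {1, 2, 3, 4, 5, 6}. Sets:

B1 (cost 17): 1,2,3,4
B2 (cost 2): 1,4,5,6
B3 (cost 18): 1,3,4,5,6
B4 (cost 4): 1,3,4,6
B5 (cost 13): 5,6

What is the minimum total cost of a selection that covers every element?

B1, B2 cover every element at cost 17 + 2 = 19.
Any cover uses at least 2 sets; among all covering selections none totals below 19.
Greedy by coverage-per-cost would pick B2, B4, B1 for 23 — worse than the optimum 19.

19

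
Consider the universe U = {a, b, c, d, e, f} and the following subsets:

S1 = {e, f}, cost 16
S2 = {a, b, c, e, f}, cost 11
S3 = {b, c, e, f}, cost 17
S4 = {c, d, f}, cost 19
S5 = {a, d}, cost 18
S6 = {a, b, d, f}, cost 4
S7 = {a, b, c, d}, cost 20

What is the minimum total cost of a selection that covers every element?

S2, S6 cover every element at cost 11 + 4 = 15.
Any cover uses at least 2 sets; among all covering selections none totals below 15.

15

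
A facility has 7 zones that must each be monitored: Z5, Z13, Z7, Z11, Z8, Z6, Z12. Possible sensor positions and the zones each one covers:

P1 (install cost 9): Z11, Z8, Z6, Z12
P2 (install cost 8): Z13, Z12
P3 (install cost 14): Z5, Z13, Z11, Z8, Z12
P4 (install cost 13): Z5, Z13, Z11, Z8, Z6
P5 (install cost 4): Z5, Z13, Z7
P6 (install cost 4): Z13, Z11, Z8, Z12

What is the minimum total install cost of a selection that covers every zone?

13

P1, P5 cover every zone at install cost 9 + 4 = 13.
Any cover uses at least 2 sensor positions; among all covering selections none totals below 13.
Greedy by coverage-per-install cost would pick P6, P5, P1 for 17 — worse than the optimum 13.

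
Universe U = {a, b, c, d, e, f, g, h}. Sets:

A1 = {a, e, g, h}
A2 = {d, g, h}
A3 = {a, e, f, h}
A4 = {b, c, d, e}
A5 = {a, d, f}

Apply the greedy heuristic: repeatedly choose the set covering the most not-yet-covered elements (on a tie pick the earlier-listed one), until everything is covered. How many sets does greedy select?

3

Pick 1: A1 covers 4 new elements (a, e, g, h).
Pick 2: A4 covers 3 new elements (b, c, d).
Pick 3: A3 covers 1 new elements (f).
Greedy uses 3 sets.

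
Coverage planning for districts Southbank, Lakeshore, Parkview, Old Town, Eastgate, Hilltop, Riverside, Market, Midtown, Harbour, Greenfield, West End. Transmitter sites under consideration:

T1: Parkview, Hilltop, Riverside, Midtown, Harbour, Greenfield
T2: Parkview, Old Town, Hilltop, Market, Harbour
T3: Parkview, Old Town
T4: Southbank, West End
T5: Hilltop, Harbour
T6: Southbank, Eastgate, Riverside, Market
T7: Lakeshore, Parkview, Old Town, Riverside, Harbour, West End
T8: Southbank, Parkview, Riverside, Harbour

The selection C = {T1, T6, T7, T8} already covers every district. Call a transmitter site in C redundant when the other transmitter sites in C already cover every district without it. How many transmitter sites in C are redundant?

1

Drop T1: Hilltop, Midtown, Greenfield uncovered — not redundant.
Drop T6: Eastgate, Market uncovered — not redundant.
Drop T7: Lakeshore, Old Town, West End uncovered — not redundant.
Drop T8: the rest still cover every district — redundant.
1 redundant: T8.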